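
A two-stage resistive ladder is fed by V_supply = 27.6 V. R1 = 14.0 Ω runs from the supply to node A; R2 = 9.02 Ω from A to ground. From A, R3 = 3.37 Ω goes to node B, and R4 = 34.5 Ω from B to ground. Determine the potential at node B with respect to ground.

Node A sees R2 in parallel with the series input of stage 2, R3 + R4 = 37.87 Ω.
R2 ‖ (R3+R4) = 7.285 Ω.
So V_A = 27.6 × 0.3423 = 9.446 V.
Stage 2 is unloaded, so V_B = V_A · R4/(R3+R4) = 9.446 × 34.5/37.87 = 8.606 V.

V_B ≈ 8.61 V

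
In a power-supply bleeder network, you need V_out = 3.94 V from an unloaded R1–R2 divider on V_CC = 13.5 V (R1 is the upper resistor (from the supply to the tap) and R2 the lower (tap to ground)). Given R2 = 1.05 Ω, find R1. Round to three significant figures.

V_out/V_CC = R2/(R1+R2) = 0.2919.
So R1 = R2 · (V_CC/V_out − 1) = 1.05 × (13.5/3.94 − 1) = 1.05 × 2.426 = 2.548 Ω.

R1 ≈ 2.55 Ω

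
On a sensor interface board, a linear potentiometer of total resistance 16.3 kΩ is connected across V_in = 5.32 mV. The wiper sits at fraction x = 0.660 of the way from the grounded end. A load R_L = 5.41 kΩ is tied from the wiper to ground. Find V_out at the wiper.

V_out ≈ 2.09 mV

Lower segment x·R_p = 10.76 kΩ; upper segment (1−x)·R_p = 5.542 kΩ.
R_L loads the lower segment: effective lower R = 3.600 kΩ.
V_out = 5.32 × 3.600/(5.542 + 3.600) = 2.095 mV.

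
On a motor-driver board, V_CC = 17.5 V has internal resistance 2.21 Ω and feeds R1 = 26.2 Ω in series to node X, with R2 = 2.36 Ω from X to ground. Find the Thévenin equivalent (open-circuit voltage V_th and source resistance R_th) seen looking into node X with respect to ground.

R1' = 2.21 + 26.2 = 28.41 Ω (source resistance + R1).
V_th is the unloaded tap voltage: V_CC · R2/(R1'+R2) = 17.5 × 0.07670 = 1.342 V.
Zeroing V_CC shorts the top of R1' to ground, so R_th = R1' ‖ R2 = 2.179 Ω.

V_th ≈ 1.34 V, R_th ≈ 2.18 Ω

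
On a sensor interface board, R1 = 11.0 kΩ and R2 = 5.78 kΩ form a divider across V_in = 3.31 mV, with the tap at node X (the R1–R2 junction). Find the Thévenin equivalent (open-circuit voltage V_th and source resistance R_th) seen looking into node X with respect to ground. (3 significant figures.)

V_th is the unloaded tap voltage: V_in · R2/(R1+R2) = 3.31 × 0.3445 = 1.140 mV.
Zeroing V_in shorts the top of R1 to ground, so R_th = R1 ‖ R2 = 3.789 kΩ.

V_th ≈ 1.14 mV, R_th ≈ 3.79 kΩ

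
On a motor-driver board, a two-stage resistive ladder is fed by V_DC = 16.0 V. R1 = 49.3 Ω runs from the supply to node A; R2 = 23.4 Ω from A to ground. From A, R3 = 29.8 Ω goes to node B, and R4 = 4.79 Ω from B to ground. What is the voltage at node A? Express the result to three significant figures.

Node A sees R2 in parallel with the series input of stage 2, R3 + R4 = 34.59 Ω.
Effective lower resistance at A: R2 ‖ 34.59 = 13.96 Ω.
V_A = 16.0 × 13.96/(49.3 + 13.96) = 3.530 V.

V_A ≈ 3.53 V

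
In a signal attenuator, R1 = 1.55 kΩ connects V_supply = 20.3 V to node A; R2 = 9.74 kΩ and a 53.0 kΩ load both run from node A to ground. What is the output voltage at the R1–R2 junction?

V_out ≈ 17.1 V

R2 ‖ R_L = (9.74 × 53.0)/(9.74 + 53.0) = 8.228 kΩ.
Now apply the divider: V_out = 20.3 × 0.8415 = 17.08 V.
(Unloaded it would be 17.5 V; the load pulls it down.)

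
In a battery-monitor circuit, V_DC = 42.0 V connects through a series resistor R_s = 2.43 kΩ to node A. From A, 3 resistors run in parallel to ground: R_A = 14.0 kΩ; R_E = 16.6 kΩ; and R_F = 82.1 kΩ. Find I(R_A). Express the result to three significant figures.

Parallel bank: R_p = 1/(1/14.0 + 1/16.6 + 1/82.1) = 6.952 kΩ.
V_A = 42.0 × 6.952/9.382 = 31.12 V.
I(R_A) = V_A / R_A = 31.12/14.0 = 2.223 mA.
(Check via current divider: I_total = 4.477 mA; share G_k/ΣG = 0.4965 → same result.)

I ≈ 2.22 mA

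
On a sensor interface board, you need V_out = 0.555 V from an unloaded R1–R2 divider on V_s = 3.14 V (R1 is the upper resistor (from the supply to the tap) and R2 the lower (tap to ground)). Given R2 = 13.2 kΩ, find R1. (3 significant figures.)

R1 ≈ 61.5 kΩ

The divider ratio is R2/(R1+R2) = 0.555/3.14 = 0.1768.
Rearranging, R1 = R2·(1−k)/k = 13.2 × 4.658 = 61.48 kΩ.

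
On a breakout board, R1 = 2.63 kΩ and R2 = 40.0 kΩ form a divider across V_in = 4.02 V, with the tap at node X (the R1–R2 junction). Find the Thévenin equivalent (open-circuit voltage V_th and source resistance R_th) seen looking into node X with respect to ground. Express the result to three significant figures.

V_th ≈ 3.77 V, R_th ≈ 2.47 kΩ

V_th is the unloaded tap voltage: V_in · R2/(R1+R2) = 4.02 × 0.9383 = 3.772 V.
With V_in suppressed (replaced by a short), R_th = R1 ‖ R2 = (2.630 × 40.0)/(2.630 + 40.0) = 2.468 kΩ.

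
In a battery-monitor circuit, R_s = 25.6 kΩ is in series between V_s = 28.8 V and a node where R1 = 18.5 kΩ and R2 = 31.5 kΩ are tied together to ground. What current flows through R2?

I ≈ 0.286 mA

Combine the parallel branches: R_p = (1/18.5 + 1/31.5)⁻¹ = 11.65 kΩ.
V_A by voltage divider: V_A = 28.8 × 11.65/(25.6 + 11.65) = 9.010 V.
I(R2) = V_A / R2 = 9.010/31.5 = 0.2860 mA.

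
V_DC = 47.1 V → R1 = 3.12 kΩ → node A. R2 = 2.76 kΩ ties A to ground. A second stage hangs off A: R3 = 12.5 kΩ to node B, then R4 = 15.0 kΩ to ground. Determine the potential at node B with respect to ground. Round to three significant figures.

The second stage (R3 + R4 = 27.50 kΩ) loads node A in parallel with R2.
Effective lower resistance at A: R2 ‖ 27.50 = 2.508 kΩ.
V_A = 47.1 × 2.508/(3.12 + 2.508) = 20.99 V.
V_B = V_A × 0.5455 = 11.45 V.

V_B ≈ 11.4 V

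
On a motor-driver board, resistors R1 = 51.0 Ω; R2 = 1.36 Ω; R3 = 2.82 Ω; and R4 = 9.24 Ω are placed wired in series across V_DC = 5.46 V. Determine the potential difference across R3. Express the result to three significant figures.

Total series resistance ΣR = 51.0 + 1.36 + 2.82 + 9.24 = 64.42 Ω.
By the voltage-divider rule, V = 5.46 × 2.820/64.42 = 0.2390 V.

V ≈ 0.239 V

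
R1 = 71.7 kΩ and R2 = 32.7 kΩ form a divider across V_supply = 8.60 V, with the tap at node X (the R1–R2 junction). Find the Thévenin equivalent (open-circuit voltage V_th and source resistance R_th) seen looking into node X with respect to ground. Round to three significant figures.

With X open, the divider is unloaded: V_th = 8.60 × 32.7/104.4 = 2.694 V.
With V_supply suppressed (replaced by a short), R_th = R1 ‖ R2 = (71.70 × 32.7)/(71.70 + 32.7) = 22.46 kΩ.

V_th ≈ 2.69 V, R_th ≈ 22.5 kΩ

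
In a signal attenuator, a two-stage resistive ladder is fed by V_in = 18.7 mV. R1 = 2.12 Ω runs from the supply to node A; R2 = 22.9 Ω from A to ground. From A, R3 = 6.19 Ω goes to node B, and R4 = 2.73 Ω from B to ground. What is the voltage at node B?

V_B ≈ 4.30 mV

Looking into the second stage from A: R3 + R4 = 8.920 Ω appears in parallel with R2.
R2 ‖ (R3+R4) = 6.419 Ω.
So V_A = 18.7 × 0.7517 = 14.06 mV.
V_B = V_A × 0.3061 = 4.302 mV.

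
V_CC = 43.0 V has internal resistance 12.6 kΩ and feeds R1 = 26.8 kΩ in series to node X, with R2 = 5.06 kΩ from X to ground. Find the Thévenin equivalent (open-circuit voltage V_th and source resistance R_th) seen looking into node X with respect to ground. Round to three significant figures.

R1' = 12.6 + 26.8 = 39.40 kΩ (source resistance + R1).
With X open, the divider is unloaded: V_th = 43.0 × 5.06/44.46 = 4.894 V.
Looking into X with the source shorted: R_th = R1'·R2/(R1'+R2) = 39.40 × 5.06/44.46 = 4.484 kΩ.

V_th ≈ 4.89 V, R_th ≈ 4.48 kΩ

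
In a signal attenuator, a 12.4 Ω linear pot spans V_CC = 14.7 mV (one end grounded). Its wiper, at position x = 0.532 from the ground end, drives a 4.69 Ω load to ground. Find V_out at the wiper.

V_out ≈ 4.72 mV

Lower segment x·R_p = 6.597 Ω; upper segment (1−x)·R_p = 5.803 Ω.
(x·R_p) ‖ R_L = 2.741 Ω.
Loaded-divider output: V_out = 14.7 × 0.3208 = 4.716 mV.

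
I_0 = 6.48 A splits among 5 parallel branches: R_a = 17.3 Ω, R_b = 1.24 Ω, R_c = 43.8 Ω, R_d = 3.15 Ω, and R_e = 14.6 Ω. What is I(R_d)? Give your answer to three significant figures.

Conductances: ΣG = 1/17.3 + 1/1.24 + 1/43.8 + 1/3.15 + 1/14.6 = 1.273 (1/Ω).
R_d takes the fraction G_k/ΣG = 0.3175/1.273 = 0.2494, so I = 6.48 × 0.2494 = 1.616 A.

I ≈ 1.62 A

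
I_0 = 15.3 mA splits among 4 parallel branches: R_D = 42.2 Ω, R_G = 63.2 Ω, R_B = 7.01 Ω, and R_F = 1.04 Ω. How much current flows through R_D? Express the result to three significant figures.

ΣG = 1/42.2 + 1/63.2 + 1/7.01 + 1/1.04 = 1.144.
R_D takes the fraction G_k/ΣG = 0.02370/1.144 = 0.02072, so I = 15.3 × 0.02072 = 0.3170 mA.

I ≈ 0.317 mA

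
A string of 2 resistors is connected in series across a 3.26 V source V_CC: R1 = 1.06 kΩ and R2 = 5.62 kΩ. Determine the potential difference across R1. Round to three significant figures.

Series total: ΣR = 1.06 + 5.62 = 6.680 kΩ.
Voltage divider: V = V_CC · (1.060 / 6.680) = 3.26 × 0.1587 = 0.5173 V.

V ≈ 0.517 V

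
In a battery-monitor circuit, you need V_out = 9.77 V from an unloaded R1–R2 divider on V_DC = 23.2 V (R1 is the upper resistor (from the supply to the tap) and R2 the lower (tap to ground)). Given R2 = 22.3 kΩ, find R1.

Required fraction k = V_out/V_DC = 0.4211.
R1 = R2·(1/k − 1) = 22.3 × 1.375 = 30.65 kΩ.

R1 ≈ 30.7 kΩ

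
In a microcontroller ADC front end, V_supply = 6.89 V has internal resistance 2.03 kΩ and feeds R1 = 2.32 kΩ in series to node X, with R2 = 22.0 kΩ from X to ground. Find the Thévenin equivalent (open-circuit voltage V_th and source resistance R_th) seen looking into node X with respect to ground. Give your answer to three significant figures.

R1' = 2.03 + 2.32 = 4.350 kΩ (source resistance + R1).
With X open, the divider is unloaded: V_th = 6.89 × 22.0/26.35 = 5.753 V.
Looking into X with the source shorted: R_th = R1'·R2/(R1'+R2) = 4.350 × 22.0/26.35 = 3.632 kΩ.

V_th ≈ 5.75 V, R_th ≈ 3.63 kΩ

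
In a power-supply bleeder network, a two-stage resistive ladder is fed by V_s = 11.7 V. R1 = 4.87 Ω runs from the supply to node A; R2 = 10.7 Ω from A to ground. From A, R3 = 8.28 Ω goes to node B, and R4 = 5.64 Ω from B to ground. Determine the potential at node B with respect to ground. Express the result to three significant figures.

Looking into the second stage from A: R3 + R4 = 13.92 Ω appears in parallel with R2.
R2 ‖ (R3+R4) = 6.050 Ω.
V_A = 11.7 × 6.050/(4.87 + 6.050) = 6.482 V.
V_B = V_A × 0.4052 = 2.626 V.

V_B ≈ 2.63 V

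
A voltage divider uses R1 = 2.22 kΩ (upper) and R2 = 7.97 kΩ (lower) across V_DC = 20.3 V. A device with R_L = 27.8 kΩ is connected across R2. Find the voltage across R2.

First combine the lower leg with the load: R2 ‖ R_L = 6.194 kΩ.
Now apply the divider: V_out = 20.3 × 0.7362 = 14.94 V.
(Unloaded it would be 15.9 V; the load pulls it down.)

V_out ≈ 14.9 V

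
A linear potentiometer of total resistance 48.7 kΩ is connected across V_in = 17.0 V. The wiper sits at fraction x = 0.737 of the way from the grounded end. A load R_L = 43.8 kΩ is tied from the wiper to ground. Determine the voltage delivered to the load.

Split the track: R_lower = x·R_p = 35.89 kΩ, R_upper = (1−x)·R_p = 12.81 kΩ.
Lower segment in parallel with the load: 35.89 ‖ 43.8 = 19.73 kΩ.
Loaded-divider output: V_out = 17.0 × 0.6063 = 10.31 V.
(Unloaded: V_out = x·V_in = 12.5 V.)

V_out ≈ 10.3 V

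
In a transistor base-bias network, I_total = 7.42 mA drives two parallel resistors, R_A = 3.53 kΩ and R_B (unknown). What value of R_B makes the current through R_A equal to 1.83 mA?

R_B ≈ 1.16 kΩ

The fraction through R_A equals R_B/(R_A+R_B).
1.83/7.42 = R_B/(R_A + R_B) → R_B = R_A · (0.2466)/(1 − 0.2466) = 3.53 × 0.3274 = 1.156 kΩ.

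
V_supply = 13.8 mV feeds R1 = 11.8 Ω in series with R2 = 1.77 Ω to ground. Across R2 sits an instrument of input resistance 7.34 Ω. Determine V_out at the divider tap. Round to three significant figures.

The load sits in parallel with R2, giving an effective lower resistance R2' = R2·R_L/(R2+R_L) = 1.426 Ω.
Now apply the divider: V_out = 13.8 × 0.1078 = 1.488 mV.
(Unloaded it would be 1.80 mV; the load pulls it down.)

V_out ≈ 1.49 mV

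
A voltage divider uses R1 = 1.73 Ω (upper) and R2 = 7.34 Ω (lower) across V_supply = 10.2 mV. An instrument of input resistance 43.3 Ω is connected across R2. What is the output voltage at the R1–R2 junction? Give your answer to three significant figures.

R2 ‖ R_L = (7.34 × 43.3)/(7.34 + 43.3) = 6.276 Ω.
Voltage divider with the loaded lower leg: V_out = 10.2 × 6.276/(1.73 + 6.276) = 10.2 × 0.7839 = 7.996 mV.
(Unloaded it would be 8.25 mV; the load pulls it down.)

V_out ≈ 8.00 mV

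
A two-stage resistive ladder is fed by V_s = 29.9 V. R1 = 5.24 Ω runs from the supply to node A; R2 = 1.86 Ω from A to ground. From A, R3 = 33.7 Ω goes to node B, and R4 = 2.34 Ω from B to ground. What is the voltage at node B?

Looking into the second stage from A: R3 + R4 = 36.04 Ω appears in parallel with R2.
Effective lower resistance at A: R2 ‖ 36.04 = 1.769 Ω.
So V_A = 29.9 × 0.2524 = 7.546 V.
Stage 2 is unloaded, so V_B = V_A · R4/(R3+R4) = 7.546 × 2.34/36.04 = 0.4899 V.

V_B ≈ 0.490 V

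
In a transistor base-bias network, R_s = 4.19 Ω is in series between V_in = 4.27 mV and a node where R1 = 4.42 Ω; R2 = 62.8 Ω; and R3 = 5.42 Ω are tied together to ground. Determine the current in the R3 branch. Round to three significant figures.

I ≈ 0.283 mA

Parallel bank: R_p = 1/(1/4.42 + 1/62.8 + 1/5.42) = 2.344 Ω.
V_A by voltage divider: V_A = 4.27 × 2.344/(4.19 + 2.344) = 1.532 mV.
Branch current I = V_A/R3 = 1.532/5.42 = 0.2826 mA.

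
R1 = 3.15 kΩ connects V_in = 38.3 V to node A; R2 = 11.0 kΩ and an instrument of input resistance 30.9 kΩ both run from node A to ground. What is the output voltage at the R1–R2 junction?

The load sits in parallel with R2, giving an effective lower resistance R2' = R2·R_L/(R2+R_L) = 8.112 kΩ.
Voltage divider with the loaded lower leg: V_out = 38.3 × 8.112/(3.15 + 8.112) = 38.3 × 0.7203 = 27.59 V.

V_out ≈ 27.6 V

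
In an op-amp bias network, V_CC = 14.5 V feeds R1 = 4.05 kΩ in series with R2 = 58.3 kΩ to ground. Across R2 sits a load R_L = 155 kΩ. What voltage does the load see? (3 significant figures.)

First combine the lower leg with the load: R2 ‖ R_L = 42.37 kΩ.
Voltage divider with the loaded lower leg: V_out = 14.5 × 42.37/(4.05 + 42.37) = 14.5 × 0.9127 = 13.23 V.

V_out ≈ 13.2 V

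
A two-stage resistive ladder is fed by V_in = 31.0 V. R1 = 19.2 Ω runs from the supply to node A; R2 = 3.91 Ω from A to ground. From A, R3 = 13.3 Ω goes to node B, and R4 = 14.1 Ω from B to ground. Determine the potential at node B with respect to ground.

V_B ≈ 2.41 V

Looking into the second stage from A: R3 + R4 = 27.40 Ω appears in parallel with R2.
Effective lower resistance at A: R2 ‖ 27.40 = 3.422 Ω.
V_A = 31.0 × 3.422/(19.2 + 3.422) = 4.689 V.
V_B = V_A × 0.5146 = 2.413 V.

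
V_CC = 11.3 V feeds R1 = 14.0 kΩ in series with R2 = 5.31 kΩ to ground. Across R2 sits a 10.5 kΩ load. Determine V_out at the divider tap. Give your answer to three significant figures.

V_out ≈ 2.27 V

The load sits in parallel with R2, giving an effective lower resistance R2' = R2·R_L/(R2+R_L) = 3.527 kΩ.
Now apply the divider: V_out = 11.3 × 0.2012 = 2.274 V.
(Unloaded it would be 3.11 V; the load pulls it down.)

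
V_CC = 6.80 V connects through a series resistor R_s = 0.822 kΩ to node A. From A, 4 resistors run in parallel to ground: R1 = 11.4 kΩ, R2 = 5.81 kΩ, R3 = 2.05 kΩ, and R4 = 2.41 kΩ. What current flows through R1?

Combine the parallel branches: R_p = (1/11.4 + 1/5.81 + 1/2.05 + 1/2.41)⁻¹ = 0.8602 kΩ.
V_A by voltage divider: V_A = 6.80 × 0.8602/(0.822 + 0.8602) = 3.477 V.
I(R1) = V_A / R1 = 3.477/11.4 = 0.3050 mA.

I ≈ 0.305 mA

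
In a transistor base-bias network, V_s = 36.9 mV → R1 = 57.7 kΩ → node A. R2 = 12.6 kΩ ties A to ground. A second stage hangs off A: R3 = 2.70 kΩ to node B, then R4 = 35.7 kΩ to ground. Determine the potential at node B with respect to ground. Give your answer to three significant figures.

The second stage (R3 + R4 = 38.40 kΩ) loads node A in parallel with R2.
Effective lower resistance at A: R2 ‖ 38.40 = 9.487 kΩ.
V_A = 36.9 × 9.487/(57.7 + 9.487) = 5.210 mV.
Then the unloaded second divider: V_B = V_A × R4/(R3+R4) = 5.210 × 0.9297 = 4.844 mV.

V_B ≈ 4.84 mV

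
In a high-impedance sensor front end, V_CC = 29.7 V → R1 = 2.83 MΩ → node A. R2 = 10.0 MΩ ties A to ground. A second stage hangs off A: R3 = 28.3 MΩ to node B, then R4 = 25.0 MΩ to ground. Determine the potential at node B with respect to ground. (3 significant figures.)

The second stage (R3 + R4 = 53.30 MΩ) loads node A in parallel with R2.
Effective lower resistance at A: R2 ‖ 53.30 = 8.420 MΩ.
V_A = 29.7 × 8.420/(2.83 + 8.420) = 22.23 V.
V_B = V_A × 0.4690 = 10.43 V.

V_B ≈ 10.4 V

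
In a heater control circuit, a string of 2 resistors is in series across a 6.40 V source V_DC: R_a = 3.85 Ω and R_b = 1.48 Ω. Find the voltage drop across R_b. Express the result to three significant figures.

V ≈ 1.78 V

Total series resistance ΣR = 3.85 + 1.48 = 5.330 Ω.
V = V_DC · R/ΣR = 6.40 × 0.2777 = 1.777 V.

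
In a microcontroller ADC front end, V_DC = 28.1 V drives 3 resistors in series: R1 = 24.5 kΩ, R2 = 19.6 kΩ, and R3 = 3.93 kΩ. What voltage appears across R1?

Total series resistance ΣR = 24.5 + 19.6 + 3.93 = 48.03 kΩ.
Voltage divider: V = V_DC · (24.50 / 48.03) = 28.1 × 0.5101 = 14.33 V.

V ≈ 14.3 V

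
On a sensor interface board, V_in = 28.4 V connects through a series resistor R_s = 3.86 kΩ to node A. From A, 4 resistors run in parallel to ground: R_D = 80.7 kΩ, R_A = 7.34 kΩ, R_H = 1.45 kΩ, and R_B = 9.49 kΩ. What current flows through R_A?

Equivalent of the parallel group: R_p = 1.060 kΩ.
V_A by voltage divider: V_A = 28.4 × 1.060/(3.86 + 1.060) = 6.117 V.
Branch current I = V_A/R_A = 6.117/7.34 = 0.8334 mA.
(Check via current divider: I_total = 5.773 mA; share G_k/ΣG = 0.1444 → same result.)

I ≈ 0.833 mA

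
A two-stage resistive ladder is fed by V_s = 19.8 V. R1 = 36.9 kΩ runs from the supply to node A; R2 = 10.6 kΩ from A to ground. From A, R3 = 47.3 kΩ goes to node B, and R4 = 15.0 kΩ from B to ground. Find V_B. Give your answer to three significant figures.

V_B ≈ 0.940 V

The second stage (R3 + R4 = 62.30 kΩ) loads node A in parallel with R2.
Effective lower resistance at A: R2 ‖ 62.30 = 9.059 kΩ.
First divider: V_A = V_s · 9.059/(36.9 + 9.059) = 3.903 V.
V_B = V_A × 0.2408 = 0.9397 V.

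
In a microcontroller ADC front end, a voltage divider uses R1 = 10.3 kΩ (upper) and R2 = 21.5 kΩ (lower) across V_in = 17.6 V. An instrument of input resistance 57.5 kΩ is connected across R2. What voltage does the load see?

V_out ≈ 10.6 V

The load sits in parallel with R2, giving an effective lower resistance R2' = R2·R_L/(R2+R_L) = 15.65 kΩ.
Then V_out = V_in · R2'/(R1 + R2') = 17.6 × 15.65/25.95 = 10.61 V.
(Unloaded it would be 11.9 V; the load pulls it down.)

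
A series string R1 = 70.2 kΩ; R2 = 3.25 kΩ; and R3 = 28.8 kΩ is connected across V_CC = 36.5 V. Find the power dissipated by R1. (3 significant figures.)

P ≈ 8.95 mW

ΣR = 102.2 kΩ → I = 36.5/102.2 = 0.3570 mA.
P(R1) = I²·R1 = (0.3570)² × 70.2 = 8.945 mW.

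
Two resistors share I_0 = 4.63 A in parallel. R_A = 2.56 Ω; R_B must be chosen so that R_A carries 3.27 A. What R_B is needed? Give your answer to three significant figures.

In a two-way split, I_A/I_0 = R_B/(R_A + R_B).
With f = 0.7063, R_B = R_A · f/(1−f) = 2.56 × 2.404 = 6.155 Ω.

R_B ≈ 6.16 Ω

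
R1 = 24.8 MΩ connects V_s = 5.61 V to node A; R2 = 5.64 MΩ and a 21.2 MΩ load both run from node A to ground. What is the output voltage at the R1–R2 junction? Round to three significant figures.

The load sits in parallel with R2, giving an effective lower resistance R2' = R2·R_L/(R2+R_L) = 4.455 MΩ.
Now apply the divider: V_out = 5.61 × 0.1523 = 0.8543 V.
(Unloaded it would be 1.04 V; the load pulls it down.)

V_out ≈ 0.854 V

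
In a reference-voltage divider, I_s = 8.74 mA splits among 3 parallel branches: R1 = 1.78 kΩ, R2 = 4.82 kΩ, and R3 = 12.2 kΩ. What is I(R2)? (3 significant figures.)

Total conductance ΣG = 1/1.78 + 1/4.82 + 1/12.2 = 0.8512 (units of 1/kΩ).
By the current-divider rule, I = I_s · G_k/ΣG = 8.74 × 0.2437 = 2.130 mA.

I ≈ 2.13 mA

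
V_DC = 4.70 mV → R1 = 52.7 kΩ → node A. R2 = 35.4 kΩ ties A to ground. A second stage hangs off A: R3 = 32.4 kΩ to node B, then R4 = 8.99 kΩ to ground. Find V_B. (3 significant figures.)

The second stage (R3 + R4 = 41.39 kΩ) loads node A in parallel with R2.
Effective lower resistance at A: R2 ‖ 41.39 = 19.08 kΩ.
First divider: V_A = V_DC · 19.08/(52.7 + 19.08) = 1.249 mV.
V_B = V_A × 0.2172 = 0.2714 mV.

V_B ≈ 0.271 mV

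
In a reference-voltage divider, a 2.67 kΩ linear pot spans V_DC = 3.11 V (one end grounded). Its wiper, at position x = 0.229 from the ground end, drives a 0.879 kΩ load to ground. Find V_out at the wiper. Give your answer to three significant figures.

Lower segment x·R_p = 0.6114 kΩ; upper segment (1−x)·R_p = 2.059 kΩ.
R_L loads the lower segment: effective lower R = 0.3606 kΩ.
V_out = 3.11 × 0.3606/(2.059 + 0.3606) = 0.4636 V.
(Unloaded: V_out = x·V_DC = 0.712 V.)

V_out ≈ 0.464 V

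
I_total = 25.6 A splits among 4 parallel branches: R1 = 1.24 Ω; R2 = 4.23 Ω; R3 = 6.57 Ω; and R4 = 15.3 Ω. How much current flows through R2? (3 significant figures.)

ΣG = 1/1.24 + 1/4.23 + 1/6.57 + 1/15.3 = 1.260.
Current divider: I(R2) = I_total · G_k/ΣG = 25.6 × (0.2364/1.260) = 25.6 × 0.1876 = 4.802 A.

I ≈ 4.80 A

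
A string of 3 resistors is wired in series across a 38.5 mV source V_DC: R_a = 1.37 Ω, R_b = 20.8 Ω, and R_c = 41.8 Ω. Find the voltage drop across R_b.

V ≈ 12.5 mV

Total series resistance ΣR = 1.37 + 20.8 + 41.8 = 63.97 Ω.
Voltage divider: V = V_DC · (20.80 / 63.97) = 38.5 × 0.3252 = 12.52 mV.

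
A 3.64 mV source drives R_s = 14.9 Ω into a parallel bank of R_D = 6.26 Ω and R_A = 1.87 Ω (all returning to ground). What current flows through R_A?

Parallel bank: R_p = 1/(1/6.26 + 1/1.87) = 1.440 Ω.
Node voltage V_A = V_supply · R_p/(R_s + R_p) = 3.64 × 0.08812 = 0.3208 mV.
I(R_A) = V_A / R_A = 0.3208/1.87 = 0.1715 mA.
(Equivalently: I_total = 0.2228 mA, then current-divider fraction G_k/ΣG = 0.7700.)

I ≈ 0.172 mA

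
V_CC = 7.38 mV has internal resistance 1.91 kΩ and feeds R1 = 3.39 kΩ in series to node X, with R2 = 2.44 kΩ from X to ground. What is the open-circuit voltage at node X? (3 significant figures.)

V_th ≈ 2.33 mV

R1' = 1.91 + 3.39 = 5.300 kΩ (source resistance + R1).
Open-circuit (no load on X): V_th = V_CC · R2/(R1' + R2) = 7.38 × 2.44/(5.300 + 2.44) = 2.327 mV.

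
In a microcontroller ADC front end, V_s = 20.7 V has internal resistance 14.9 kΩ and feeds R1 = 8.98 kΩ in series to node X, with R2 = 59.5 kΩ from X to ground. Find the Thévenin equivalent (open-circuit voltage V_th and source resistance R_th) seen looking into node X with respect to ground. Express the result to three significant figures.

V_th ≈ 14.8 V, R_th ≈ 17.0 kΩ

R1' = 14.9 + 8.98 = 23.88 kΩ (source resistance + R1).
V_th is the unloaded tap voltage: V_s · R2/(R1'+R2) = 20.7 × 0.7136 = 14.77 V.
With V_s suppressed (replaced by a short), R_th = R1' ‖ R2 = (23.88 × 59.5)/(23.88 + 59.5) = 17.04 kΩ.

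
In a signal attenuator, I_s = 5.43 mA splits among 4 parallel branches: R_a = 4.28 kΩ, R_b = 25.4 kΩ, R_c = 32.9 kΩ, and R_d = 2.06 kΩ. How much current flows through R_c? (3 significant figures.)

I ≈ 0.209 mA

Total conductance ΣG = 1/4.28 + 1/25.4 + 1/32.9 + 1/2.06 = 0.7888 (units of 1/kΩ).
Current divider: I(R_c) = I_s · G_k/ΣG = 5.43 × (0.03040/0.7888) = 5.43 × 0.03853 = 0.2092 mA.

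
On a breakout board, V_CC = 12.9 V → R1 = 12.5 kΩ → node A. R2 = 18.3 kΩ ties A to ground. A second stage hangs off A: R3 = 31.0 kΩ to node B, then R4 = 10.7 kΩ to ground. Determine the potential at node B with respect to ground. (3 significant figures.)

V_B ≈ 1.67 V

Node A sees R2 in parallel with the series input of stage 2, R3 + R4 = 41.70 kΩ.
Effective lower resistance at A: R2 ‖ 41.70 = 12.72 kΩ.
V_A = 12.9 × 12.72/(12.5 + 12.72) = 6.506 V.
Then the unloaded second divider: V_B = V_A × R4/(R3+R4) = 6.506 × 0.2566 = 1.669 V.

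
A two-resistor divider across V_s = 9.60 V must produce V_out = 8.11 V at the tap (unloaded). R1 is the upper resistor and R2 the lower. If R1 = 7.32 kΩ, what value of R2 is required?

R2 ≈ 39.8 kΩ

Required fraction k = V_out/V_s = 0.8448.
Rearranging, R2 = R1·k/(1−k) = 7.32 × 5.443 = 39.84 kΩ.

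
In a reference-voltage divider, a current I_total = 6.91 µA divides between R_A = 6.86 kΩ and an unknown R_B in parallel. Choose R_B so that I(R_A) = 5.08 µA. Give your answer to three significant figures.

In a two-way split, I_A/I_total = R_B/(R_A + R_B).
With f = 0.7352, R_B = R_A · f/(1−f) = 6.86 × 2.776 = 19.04 kΩ.

R_B ≈ 19.0 kΩ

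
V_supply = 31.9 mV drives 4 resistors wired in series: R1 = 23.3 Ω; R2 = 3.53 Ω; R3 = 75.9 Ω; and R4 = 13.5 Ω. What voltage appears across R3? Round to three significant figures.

V ≈ 20.8 mV

Series total: ΣR = 23.3 + 3.53 + 75.9 + 13.5 = 116.2 Ω.
Voltage divider: V = V_supply · (75.90 / 116.2) = 31.9 × 0.6530 = 20.83 mV.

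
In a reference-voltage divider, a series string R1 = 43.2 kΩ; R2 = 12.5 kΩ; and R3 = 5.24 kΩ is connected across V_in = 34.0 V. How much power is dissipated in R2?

Series current I = V_in/ΣR = 34.0/60.94 = 0.5579 mA.
P = I²R = 0.3113 × 12.5 = 3.891 mW.

P ≈ 3.89 mW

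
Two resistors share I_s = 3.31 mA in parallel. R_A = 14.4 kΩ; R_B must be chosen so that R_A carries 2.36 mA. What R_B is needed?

The fraction through R_A equals R_B/(R_A+R_B).
2.36/3.31 = R_B/(R_A + R_B) → R_B = R_A · (0.7130)/(1 − 0.7130) = 14.4 × 2.484 = 35.77 kΩ.

R_B ≈ 35.8 kΩ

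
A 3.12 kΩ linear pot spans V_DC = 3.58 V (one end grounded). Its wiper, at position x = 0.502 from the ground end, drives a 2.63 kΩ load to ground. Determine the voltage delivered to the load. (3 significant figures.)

The pot divides into 1.554 kΩ above the wiper and 1.566 kΩ below.
R_L loads the lower segment: effective lower R = 0.9816 kΩ.
V_out = 3.58 × 0.9816/(1.554 + 0.9816) = 1.386 V.

V_out ≈ 1.39 V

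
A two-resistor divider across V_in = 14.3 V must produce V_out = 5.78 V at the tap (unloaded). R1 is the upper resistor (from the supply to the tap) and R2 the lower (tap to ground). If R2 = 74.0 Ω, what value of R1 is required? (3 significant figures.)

The divider ratio is R2/(R1+R2) = 5.78/14.3 = 0.4042.
So R1 = R2 · (V_in/V_out − 1) = 74.0 × (14.3/5.78 − 1) = 74.0 × 1.474 = 109.1 Ω.

R1 ≈ 109 Ω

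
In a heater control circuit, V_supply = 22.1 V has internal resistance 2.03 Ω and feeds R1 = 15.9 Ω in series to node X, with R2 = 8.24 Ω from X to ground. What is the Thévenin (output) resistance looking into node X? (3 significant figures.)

R_th ≈ 5.65 Ω

R1' = 2.03 + 15.9 = 17.93 Ω (source resistance + R1).
With V_supply suppressed (replaced by a short), R_th = R1' ‖ R2 = (17.93 × 8.24)/(17.93 + 8.24) = 5.646 Ω.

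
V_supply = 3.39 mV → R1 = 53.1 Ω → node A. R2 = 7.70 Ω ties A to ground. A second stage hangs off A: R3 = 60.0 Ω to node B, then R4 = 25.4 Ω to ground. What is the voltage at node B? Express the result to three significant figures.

V_B ≈ 0.118 mV

Looking into the second stage from A: R3 + R4 = 85.40 Ω appears in parallel with R2.
R2 ‖ (R3+R4) = 7.063 Ω.
V_A = 3.39 × 7.063/(53.1 + 7.063) = 0.3980 mV.
Stage 2 is unloaded, so V_B = V_A · R4/(R3+R4) = 0.3980 × 25.4/85.40 = 0.1184 mV.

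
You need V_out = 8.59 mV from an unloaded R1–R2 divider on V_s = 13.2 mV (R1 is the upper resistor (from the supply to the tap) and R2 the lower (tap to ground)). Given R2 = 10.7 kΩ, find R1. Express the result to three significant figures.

The divider ratio is R2/(R1+R2) = 8.59/13.2 = 0.6508.
R1 = R2·(1/k − 1) = 10.7 × 0.5367 = 5.742 kΩ.

R1 ≈ 5.74 kΩ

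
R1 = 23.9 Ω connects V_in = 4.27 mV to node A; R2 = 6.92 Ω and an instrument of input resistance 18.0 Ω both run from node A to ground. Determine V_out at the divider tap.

V_out ≈ 0.739 mV

The load sits in parallel with R2, giving an effective lower resistance R2' = R2·R_L/(R2+R_L) = 4.998 Ω.
Voltage divider with the loaded lower leg: V_out = 4.27 × 4.998/(23.9 + 4.998) = 4.27 × 0.1730 = 0.7386 mV.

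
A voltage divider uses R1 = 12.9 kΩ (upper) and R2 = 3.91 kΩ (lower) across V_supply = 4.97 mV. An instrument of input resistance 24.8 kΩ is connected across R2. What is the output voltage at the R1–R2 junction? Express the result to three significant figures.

V_out ≈ 1.03 mV

The load sits in parallel with R2, giving an effective lower resistance R2' = R2·R_L/(R2+R_L) = 3.377 kΩ.
Then V_out = V_supply · R2'/(R1 + R2') = 4.97 × 3.377/16.28 = 1.031 mV.
(Unloaded it would be 1.16 mV; the load pulls it down.)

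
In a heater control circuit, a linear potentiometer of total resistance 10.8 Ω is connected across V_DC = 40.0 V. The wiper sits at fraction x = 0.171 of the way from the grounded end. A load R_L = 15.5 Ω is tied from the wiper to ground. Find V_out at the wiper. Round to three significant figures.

V_out ≈ 6.23 V

Lower segment x·R_p = 1.847 Ω; upper segment (1−x)·R_p = 8.953 Ω.
R_L loads the lower segment: effective lower R = 1.650 Ω.
Then V_out = V_DC · 1.650/(8.953 + 1.650) = 6.225 V.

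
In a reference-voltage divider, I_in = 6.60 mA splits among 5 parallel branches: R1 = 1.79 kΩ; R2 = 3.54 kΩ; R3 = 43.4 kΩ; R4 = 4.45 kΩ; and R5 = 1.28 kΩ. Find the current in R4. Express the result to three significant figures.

I ≈ 0.793 mA

ΣG = 1/1.79 + 1/3.54 + 1/43.4 + 1/4.45 + 1/1.28 = 1.870.
R4 takes the fraction G_k/ΣG = 0.2247/1.870 = 0.1202, so I = 6.60 × 0.1202 = 0.7931 mA.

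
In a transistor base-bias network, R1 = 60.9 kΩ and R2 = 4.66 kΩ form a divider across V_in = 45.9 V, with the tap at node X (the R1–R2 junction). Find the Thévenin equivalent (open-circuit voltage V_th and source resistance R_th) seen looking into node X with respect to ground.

V_th is the unloaded tap voltage: V_in · R2/(R1+R2) = 45.9 × 0.07108 = 3.263 V.
Zeroing V_in shorts the top of R1 to ground, so R_th = R1 ‖ R2 = 4.329 kΩ.

V_th ≈ 3.26 V, R_th ≈ 4.33 kΩ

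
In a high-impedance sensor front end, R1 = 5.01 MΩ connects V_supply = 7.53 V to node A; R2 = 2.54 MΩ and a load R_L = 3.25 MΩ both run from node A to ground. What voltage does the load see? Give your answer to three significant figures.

R2 ‖ R_L = (2.54 × 3.25)/(2.54 + 3.25) = 1.426 MΩ.
Now apply the divider: V_out = 7.53 × 0.2215 = 1.668 V.

V_out ≈ 1.67 V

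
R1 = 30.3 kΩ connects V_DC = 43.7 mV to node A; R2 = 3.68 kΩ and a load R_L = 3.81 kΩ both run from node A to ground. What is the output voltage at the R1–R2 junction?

The load sits in parallel with R2, giving an effective lower resistance R2' = R2·R_L/(R2+R_L) = 1.872 kΩ.
Now apply the divider: V_out = 43.7 × 0.05819 = 2.543 mV.

V_out ≈ 2.54 mV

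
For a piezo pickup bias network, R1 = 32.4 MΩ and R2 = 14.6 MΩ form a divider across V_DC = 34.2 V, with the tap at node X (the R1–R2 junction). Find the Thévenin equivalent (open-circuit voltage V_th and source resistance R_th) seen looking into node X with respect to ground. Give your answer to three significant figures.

V_th is the unloaded tap voltage: V_DC · R2/(R1+R2) = 34.2 × 0.3106 = 10.62 V.
Looking into X with the source shorted: R_th = R1·R2/(R1+R2) = 32.40 × 14.6/47.00 = 10.06 MΩ.

V_th ≈ 10.6 V, R_th ≈ 10.1 MΩ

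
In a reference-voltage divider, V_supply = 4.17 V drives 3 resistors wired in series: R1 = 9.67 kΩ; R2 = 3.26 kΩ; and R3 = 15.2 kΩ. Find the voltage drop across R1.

Series total: ΣR = 9.67 + 3.26 + 15.2 = 28.13 kΩ.
By the voltage-divider rule, V = 4.17 × 9.670/28.13 = 1.433 V.

V ≈ 1.43 V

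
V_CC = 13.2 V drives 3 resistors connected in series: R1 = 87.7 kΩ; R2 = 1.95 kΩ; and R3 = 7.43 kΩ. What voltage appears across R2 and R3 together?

ΣR = 87.7 + 1.95 + 7.43 = 97.08 kΩ.
R_{R2..R3} = 1.95 + 7.43 = 9.380 kΩ.
V = V_CC · R/ΣR = 13.2 × 0.09662 = 1.275 V.

V ≈ 1.28 V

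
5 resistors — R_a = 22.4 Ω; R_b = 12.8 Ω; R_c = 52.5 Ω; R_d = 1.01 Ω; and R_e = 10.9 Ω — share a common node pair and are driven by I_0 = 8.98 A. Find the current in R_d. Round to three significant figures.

Conductances: ΣG = 1/22.4 + 1/12.8 + 1/52.5 + 1/1.01 + 1/10.9 = 1.224 (1/Ω).
R_d takes the fraction G_k/ΣG = 0.9901/1.224 = 0.8091, so I = 8.98 × 0.8091 = 7.266 A.

I ≈ 7.27 A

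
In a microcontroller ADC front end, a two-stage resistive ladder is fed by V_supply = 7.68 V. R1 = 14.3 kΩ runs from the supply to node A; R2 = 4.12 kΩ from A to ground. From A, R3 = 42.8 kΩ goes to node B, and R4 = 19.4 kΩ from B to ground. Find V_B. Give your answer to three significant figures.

V_B ≈ 0.510 V

The second stage (R3 + R4 = 62.20 kΩ) loads node A in parallel with R2.
R2 ‖ (R3+R4) = 3.864 kΩ.
So V_A = 7.68 × 0.2127 = 1.634 V.
V_B = V_A × 0.3119 = 0.5096 V.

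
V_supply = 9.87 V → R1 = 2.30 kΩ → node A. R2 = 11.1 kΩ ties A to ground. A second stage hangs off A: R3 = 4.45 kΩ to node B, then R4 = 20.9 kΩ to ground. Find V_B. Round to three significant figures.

V_B ≈ 6.27 V

Looking into the second stage from A: R3 + R4 = 25.35 kΩ appears in parallel with R2.
Effective lower resistance at A: R2 ‖ 25.35 = 7.720 kΩ.
V_A = 9.87 × 7.720/(2.30 + 7.720) = 7.604 V.
Stage 2 is unloaded, so V_B = V_A · R4/(R3+R4) = 7.604 × 20.9/25.35 = 6.269 V.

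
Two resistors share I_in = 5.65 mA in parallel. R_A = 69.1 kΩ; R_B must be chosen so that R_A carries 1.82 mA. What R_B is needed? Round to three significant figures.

In a two-way split, I_A/I_in = R_B/(R_A + R_B).
With f = 0.3221, R_B = R_A · f/(1−f) = 69.1 × 0.4752 = 32.84 kΩ.

R_B ≈ 32.8 kΩ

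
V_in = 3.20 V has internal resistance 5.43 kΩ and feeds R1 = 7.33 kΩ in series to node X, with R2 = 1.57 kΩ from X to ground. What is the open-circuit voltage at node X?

R1' = 5.43 + 7.33 = 12.76 kΩ (source resistance + R1).
V_th is the unloaded tap voltage: V_in · R2/(R1'+R2) = 3.20 × 0.1096 = 0.3506 V.

V_th ≈ 0.351 V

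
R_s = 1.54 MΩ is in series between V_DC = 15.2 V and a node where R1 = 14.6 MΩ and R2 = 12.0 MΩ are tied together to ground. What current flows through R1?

Combine the parallel branches: R_p = (1/14.6 + 1/12.0)⁻¹ = 6.586 MΩ.
V_A = 15.2 × 6.586/8.126 = 12.32 V.
I(R1) = V_A / R1 = 12.32/14.6 = 0.8438 µA.
(Equivalently: I_total = 1.870 µA, then current-divider fraction G_k/ΣG = 0.4511.)

I ≈ 0.844 µA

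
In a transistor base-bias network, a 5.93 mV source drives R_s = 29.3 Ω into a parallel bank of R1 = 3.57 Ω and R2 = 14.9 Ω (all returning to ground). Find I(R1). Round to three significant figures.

I ≈ 0.149 mA

Combine the parallel branches: R_p = (1/3.57 + 1/14.9)⁻¹ = 2.880 Ω.
V_A = 5.93 × 2.880/32.18 = 0.5307 mV.
Branch current I = V_A/R1 = 0.5307/3.57 = 0.1487 mA.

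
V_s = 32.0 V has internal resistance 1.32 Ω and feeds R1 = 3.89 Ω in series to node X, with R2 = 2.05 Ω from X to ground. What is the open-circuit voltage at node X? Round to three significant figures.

V_th ≈ 9.04 V

R1' = 1.32 + 3.89 = 5.210 Ω (source resistance + R1).
Open-circuit (no load on X): V_th = V_s · R2/(R1' + R2) = 32.0 × 2.05/(5.210 + 2.05) = 9.036 V.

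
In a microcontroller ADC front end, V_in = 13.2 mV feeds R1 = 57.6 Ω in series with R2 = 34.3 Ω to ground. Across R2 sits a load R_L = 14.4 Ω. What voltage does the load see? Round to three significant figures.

V_out ≈ 1.98 mV

The load sits in parallel with R2, giving an effective lower resistance R2' = R2·R_L/(R2+R_L) = 10.14 Ω.
Voltage divider with the loaded lower leg: V_out = 13.2 × 10.14/(57.6 + 10.14) = 13.2 × 0.1497 = 1.976 mV.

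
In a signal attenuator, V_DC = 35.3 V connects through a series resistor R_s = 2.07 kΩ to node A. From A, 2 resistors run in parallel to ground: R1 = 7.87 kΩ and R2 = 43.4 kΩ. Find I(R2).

I ≈ 0.621 mA

Combine the parallel branches: R_p = (1/7.87 + 1/43.4)⁻¹ = 6.662 kΩ.
V_A by voltage divider: V_A = 35.3 × 6.662/(2.07 + 6.662) = 26.93 V.
Branch current I = V_A/R2 = 26.93/43.4 = 0.6205 mA.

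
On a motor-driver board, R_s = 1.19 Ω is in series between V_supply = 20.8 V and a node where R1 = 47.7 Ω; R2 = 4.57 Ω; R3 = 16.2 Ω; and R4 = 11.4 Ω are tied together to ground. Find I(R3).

I ≈ 0.878 A

Parallel bank: R_p = 1/(1/47.7 + 1/4.57 + 1/16.2 + 1/11.4) = 2.569 Ω.
V_A = 20.8 × 2.569/3.759 = 14.22 V.
Branch current I = V_A/R3 = 14.22/16.2 = 0.8775 A.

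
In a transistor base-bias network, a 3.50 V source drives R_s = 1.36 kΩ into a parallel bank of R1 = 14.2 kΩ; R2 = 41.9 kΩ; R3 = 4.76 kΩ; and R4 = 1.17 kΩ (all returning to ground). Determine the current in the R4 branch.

I ≈ 1.16 mA

Combine the parallel branches: R_p = (1/14.2 + 1/41.9 + 1/4.76 + 1/1.17)⁻¹ = 0.8628 kΩ.
V_A by voltage divider: V_A = 3.50 × 0.8628/(1.36 + 0.8628) = 1.359 V.
I(R4) = V_A / R4 = 1.359/1.17 = 1.161 mA.
(Equivalently: I_total = 1.575 mA, then current-divider fraction G_k/ΣG = 0.7374.)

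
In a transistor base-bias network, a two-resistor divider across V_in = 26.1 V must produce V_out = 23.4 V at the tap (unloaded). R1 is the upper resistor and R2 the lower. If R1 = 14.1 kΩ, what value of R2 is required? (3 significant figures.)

V_out/V_in = R2/(R1+R2) = 0.8966.
Rearranging, R2 = R1·k/(1−k) = 14.1 × 8.667 = 122.2 kΩ.

R2 ≈ 122 kΩ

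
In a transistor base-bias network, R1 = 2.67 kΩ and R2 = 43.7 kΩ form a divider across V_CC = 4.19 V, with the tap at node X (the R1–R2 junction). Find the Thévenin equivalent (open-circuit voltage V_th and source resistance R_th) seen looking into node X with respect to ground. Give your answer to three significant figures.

V_th ≈ 3.95 V, R_th ≈ 2.52 kΩ

Open-circuit (no load on X): V_th = V_CC · R2/(R1 + R2) = 4.19 × 43.7/(2.670 + 43.7) = 3.949 V.
Looking into X with the source shorted: R_th = R1·R2/(R1+R2) = 2.670 × 43.7/46.37 = 2.516 kΩ.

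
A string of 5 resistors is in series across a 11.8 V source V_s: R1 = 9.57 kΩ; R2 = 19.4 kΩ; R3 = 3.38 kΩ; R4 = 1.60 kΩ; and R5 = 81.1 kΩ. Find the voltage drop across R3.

V ≈ 0.347 V

Series total: ΣR = 9.57 + 19.4 + 3.38 + 1.60 + 81.1 = 115.0 kΩ.
By the voltage-divider rule, V = 11.8 × 3.380/115.0 = 0.3467 V.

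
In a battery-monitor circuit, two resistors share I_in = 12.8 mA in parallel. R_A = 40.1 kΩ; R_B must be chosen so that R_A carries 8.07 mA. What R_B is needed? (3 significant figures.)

Two-branch current divider: I_A = I_in · R_B/(R_A + R_B).
8.07/12.8 = R_B/(R_A + R_B) → R_B = R_A · (0.6305)/(1 − 0.6305) = 40.1 × 1.706 = 68.42 kΩ.

R_B ≈ 68.4 kΩ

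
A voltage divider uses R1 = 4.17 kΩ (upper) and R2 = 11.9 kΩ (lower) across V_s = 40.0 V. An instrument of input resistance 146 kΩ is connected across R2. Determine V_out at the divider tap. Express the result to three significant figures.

V_out ≈ 29.0 V

The load sits in parallel with R2, giving an effective lower resistance R2' = R2·R_L/(R2+R_L) = 11.00 kΩ.
Now apply the divider: V_out = 40.0 × 0.7252 = 29.01 V.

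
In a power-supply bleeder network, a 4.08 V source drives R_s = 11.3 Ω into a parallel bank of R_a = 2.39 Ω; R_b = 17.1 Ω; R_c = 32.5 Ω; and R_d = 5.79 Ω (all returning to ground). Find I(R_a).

Parallel bank: R_p = 1/(1/2.39 + 1/17.1 + 1/32.5 + 1/5.79) = 1.470 Ω.
Node voltage V_A = V_CC · R_p/(R_s + R_p) = 4.08 × 0.1151 = 0.4696 V.
I(R_a) = V_A / R_a = 0.4696/2.39 = 0.1965 A.

I ≈ 0.196 A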